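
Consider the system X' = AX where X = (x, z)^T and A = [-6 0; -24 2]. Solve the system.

Coefficient matrix A = [[-6, 0], [-24, 2]].
Characteristic polynomial det(A - λI) = λ^2 + 4λ - 12 = 0.
Eigenvalues λ = -6, 2.
For λ=-6: (A-λI) row 2 is [-24, 8], so an eigenvector is (-1, -3).
For λ=2: (A-λI) row 1 is [-8, 0], so an eigenvector is (0, -1).
General solution: C_1e^(-6t)(-1,-3) + C_2e^(2t)(0,-1).

x(t) = -C_1e^(-6t), z(t) = -3C_1e^(-6t) - C_2e^(2t)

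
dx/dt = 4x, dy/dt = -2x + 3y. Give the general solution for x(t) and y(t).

Coefficient matrix A = [[4, 0], [-2, 3]].
Characteristic polynomial det(A - λI) = λ^2 - 7λ + 12 = 0.
Eigenvalues λ = 4, 3.
For λ=4: (A-λI) row 2 is [-2, -1], so an eigenvector is (1, -2).
For λ=3: (A-λI) row 1 is [1, 0], so an eigenvector is (0, 1).
General solution: c_1e^(4t)(1,-2) + c_2e^(3t)(0,1).

x(t) = c_1e^(4t), y(t) = -2c_1e^(4t) + c_2e^(3t)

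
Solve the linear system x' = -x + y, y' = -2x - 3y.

x(t) = C_1e^(-2t)sin(t) - C_2e^(-2t)cos(t), y(t) = -C_1e^(-2t)sin(t) + C_1e^(-2t)cos(t) + C_2e^(-2t)sin(t) + C_2e^(-2t)cos(t)

Coefficient matrix A = [[-1, 1], [-2, -3]].
Characteristic polynomial det(A - λI) = λ^2 + 4λ + 5 = 0.
Eigenvalues λ = -2 ± i (complex conjugate pair).
For λ=-2+i: an eigenvector is (0,1) - i(1,-1) = (0 - i, 1 + i).
A real fundamental pair from Re and Im of e^((-2+i)t)v: X_1 = e^(-2t)(cos(t)·(0,1) + sin(t)·(1,-1)), X_2 = e^(-2t)(sin(t)·(0,1) - cos(t)·(1,-1)).
General solution: C_1X_1 + C_2X_2.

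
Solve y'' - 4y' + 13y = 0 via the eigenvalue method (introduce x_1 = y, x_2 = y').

Let x_1 = y, x_2 = y'. Then x_1' = x_2 and x_2' = -13x_1 + 4x_2.
A = [[0,1],[-13,4]]; det(A-λI) = λ^2 - 4λ + 13.
Eigenvalues λ = 2 ± 3i.

y(t) = K_1e^(2t)cos(3t) + K_2e^(2t)sin(3t)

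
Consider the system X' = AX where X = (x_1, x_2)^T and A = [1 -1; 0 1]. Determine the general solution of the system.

Coefficient matrix A = [[1, -1], [0, 1]].
Characteristic polynomial det(A - λI) = λ^2 - 2λ + 1 = 0.
Single eigenvalue λ = 1 with algebraic multiplicity 2.
Eigenvector v = (-1,0); generalized eigenvector w with (A-λI)w=v is (-3,1).
General solution: e^(t)[K_1·v + K_2·(t·v + w)].

x_1(t) = -K_1e^(t) - K_2te^(t) - 3K_2e^(t), x_2(t) = K_2e^(t)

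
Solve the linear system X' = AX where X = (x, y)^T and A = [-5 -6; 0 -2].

Coefficient matrix A = [[-5, -6], [0, -2]].
Characteristic polynomial det(A - λI) = λ^2 + 7λ + 10 = 0.
Eigenvalues λ = -2, -5.
For λ=-2: (A-λI) row 1 is [-3, -6], so an eigenvector is (2, -1).
For λ=-5: (A-λI) row 1 is [0, -6], so an eigenvector is (1, 0).
General solution: c_1e^(-2t)(2,-1) + c_2e^(-5t)(1,0).

x(t) = 2c_1e^(-2t) + c_2e^(-5t), y(t) = -c_1e^(-2t)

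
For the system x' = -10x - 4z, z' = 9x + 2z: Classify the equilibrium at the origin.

A = [[-10,-4],[9,2]]; det(A-λI) = λ^2 + 8λ + 16.
repeated λ = -4 with a single eigenvector.

stable improper node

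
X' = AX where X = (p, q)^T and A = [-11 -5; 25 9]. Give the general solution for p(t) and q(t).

Coefficient matrix A = [[-11, -5], [25, 9]].
Characteristic polynomial det(A - λI) = λ^2 + 2λ + 26 = 0.
Eigenvalues λ = -1 ± 5i (complex conjugate pair).
For λ=-1+5i: an eigenvector is (0,-1) - i(1,-2) = (0 - i, -1 + 2i).
A real fundamental pair from Re and Im of e^((-1+5i)t)v: X_1 = e^(-t)(cos(5t)·(0,-1) + sin(5t)·(1,-2)), X_2 = e^(-t)(sin(5t)·(0,-1) - cos(5t)·(1,-2)).
General solution: C_1X_1 + C_2X_2.

p(t) = C_1e^(-t)sin(5t) - C_2e^(-t)cos(5t), q(t) = -2C_1e^(-t)sin(5t) - C_1e^(-t)cos(5t) - C_2e^(-t)sin(5t) + 2C_2e^(-t)cos(5t)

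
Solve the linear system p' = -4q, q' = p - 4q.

p(t) = -2K_1e^(-2t) - 2K_2te^(-2t) - 3K_2e^(-2t), q(t) = -K_1e^(-2t) - K_2te^(-2t) - K_2e^(-2t)

Coefficient matrix A = [[0, -4], [1, -4]].
Characteristic polynomial det(A - λI) = λ^2 + 4λ + 4 = 0.
Single eigenvalue λ = -2 with algebraic multiplicity 2.
Eigenvector v = (-2,-1); generalized eigenvector w with (A-λI)w=v is (-3,-1).
General solution: e^(-2t)[K_1·v + K_2·(t·v + w)].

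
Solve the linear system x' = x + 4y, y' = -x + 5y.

x(t) = -2C_1e^(3t) - 2C_2te^(3t) + 3C_2e^(3t), y(t) = -C_1e^(3t) - C_2te^(3t) + C_2e^(3t)

Coefficient matrix A = [[1, 4], [-1, 5]].
Characteristic polynomial det(A - λI) = λ^2 - 6λ + 9 = 0.
Single eigenvalue λ = 3 with algebraic multiplicity 2.
Eigenvector v = (-2,-1); generalized eigenvector w with (A-λI)w=v is (3,1).
General solution: e^(3t)[C_1·v + C_2·(t·v + w)].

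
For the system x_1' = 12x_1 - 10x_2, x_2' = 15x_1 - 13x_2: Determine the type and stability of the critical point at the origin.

A = [[12,-10],[15,-13]]; det(A-λI) = λ^2 + λ - 6.
λ = -3, 2: opposite signs.

saddle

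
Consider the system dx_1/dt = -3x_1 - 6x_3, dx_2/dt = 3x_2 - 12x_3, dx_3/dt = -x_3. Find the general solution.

Coefficient matrix A = [[-3, 0, -6], [0, 3, -12], [0, 0, -1]].
det(A - λI) = 0 gives eigenvalues λ = -3, 3, -1.
For λ=-3: eigenvector (1,0,0).
For λ=3: eigenvector (0,1,0).
For λ=-1: eigenvector (-3,3,1).
General solution: K_1e^(-3t)(1,0,0) + K_2e^(3t)(0,1,0) + K_3e^(-t)(-3,3,1).

x_1(t) = K_1e^(-3t) - 3K_3e^(-t), x_2(t) = K_2e^(3t) + 3K_3e^(-t), x_3(t) = K_3e^(-t)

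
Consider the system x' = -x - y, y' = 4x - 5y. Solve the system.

x(t) = -C_1e^(-3t) - C_2te^(-3t) - C_2e^(-3t), y(t) = -2C_1e^(-3t) - 2C_2te^(-3t) - C_2e^(-3t)

Coefficient matrix A = [[-1, -1], [4, -5]].
Characteristic polynomial det(A - λI) = λ^2 + 6λ + 9 = 0.
Single eigenvalue λ = -3 with algebraic multiplicity 2.
Eigenvector v = (-1,-2); generalized eigenvector w with (A-λI)w=v is (-1,-1).
General solution: e^(-3t)[C_1·v + C_2·(t·v + w)].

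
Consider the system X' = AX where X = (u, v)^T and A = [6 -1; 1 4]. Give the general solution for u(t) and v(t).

u(t) = c_1e^(5t) + c_2te^(5t) - c_2e^(5t), v(t) = c_1e^(5t) + c_2te^(5t) - 2c_2e^(5t)

Coefficient matrix A = [[6, -1], [1, 4]].
Characteristic polynomial det(A - λI) = λ^2 - 10λ + 25 = 0.
Single eigenvalue λ = 5 with algebraic multiplicity 2.
Eigenvector v = (1,1); generalized eigenvector w with (A-λI)w=v is (-1,-2).
General solution: e^(5t)[c_1·v + c_2·(t·v + w)].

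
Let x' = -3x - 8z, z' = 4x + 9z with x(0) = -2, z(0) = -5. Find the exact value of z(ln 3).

-2895

A = [[-3,-8],[4,9]]; eigenvalues λ = 1, 5.
Eigenvectors: (2,-1) for λ=1, (-1,1) for λ=5.
From the initial condition, c_1 = -7, c_2 = -12.
z(ln 3) = (-7)(3^1)(-1) + (-12)(3^5)(1) = -2895.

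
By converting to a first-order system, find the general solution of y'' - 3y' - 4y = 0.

Let x_1 = y, x_2 = y'. Then x_1' = x_2 and x_2' = 4x_1 + 3x_2.
A = [[0,1],[4,3]]; det(A-λI) = λ^2 - 3λ - 4.
Eigenvalues λ = 4, -1 with eigenvectors (1,4), (1,-1).

y(t) = K_1e^(4t) + K_2e^(-t)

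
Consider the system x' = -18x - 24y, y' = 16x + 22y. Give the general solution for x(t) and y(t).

Coefficient matrix A = [[-18, -24], [16, 22]].
Characteristic polynomial det(A - λI) = λ^2 - 4λ - 12 = 0.
Eigenvalues λ = -2, 6.
For λ=-2: (A-λI) row 1 is [-16, -24], so an eigenvector is (-3, 2).
For λ=6: (A-λI) row 1 is [-24, -24], so an eigenvector is (1, -1).
General solution: C_1e^(-2t)(-3,2) + C_2e^(6t)(1,-1).

x(t) = -3C_1e^(-2t) + C_2e^(6t), y(t) = 2C_1e^(-2t) - C_2e^(6t)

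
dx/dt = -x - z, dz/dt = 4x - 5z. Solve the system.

Coefficient matrix A = [[-1, -1], [4, -5]].
Characteristic polynomial det(A - λI) = λ^2 + 6λ + 9 = 0.
Single eigenvalue λ = -3 with algebraic multiplicity 2.
Eigenvector v = (-1,-2); generalized eigenvector w with (A-λI)w=v is (-1,-1).
General solution: e^(-3t)[C_1·v + C_2·(t·v + w)].

x(t) = -C_1e^(-3t) - C_2te^(-3t) - C_2e^(-3t), z(t) = -2C_1e^(-3t) - 2C_2te^(-3t) - C_2e^(-3t)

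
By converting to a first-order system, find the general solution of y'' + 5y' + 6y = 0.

y(t) = K_1e^(-3t) + K_2e^(-2t)

Let x_1 = y, x_2 = y'. Then x_1' = x_2 and x_2' = -6x_1 - 5x_2.
A = [[0,1],[-6,-5]]; det(A-λI) = λ^2 + 5λ + 6.
Eigenvalues λ = -3, -2 with eigenvectors (1,-3), (1,-2).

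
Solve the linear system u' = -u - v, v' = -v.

u(t) = -C_1e^(-t) - C_2te^(-t) - C_2e^(-t), v(t) = C_2e^(-t)

Coefficient matrix A = [[-1, -1], [0, -1]].
Characteristic polynomial det(A - λI) = λ^2 + 2λ + 1 = 0.
Single eigenvalue λ = -1 with algebraic multiplicity 2.
Eigenvector v = (-1,0); generalized eigenvector w with (A-λI)w=v is (-1,1).
General solution: e^(-t)[C_1·v + C_2·(t·v + w)].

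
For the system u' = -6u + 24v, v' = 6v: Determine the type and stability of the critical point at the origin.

saddle

A = [[-6,24],[0,6]]; det(A-λI) = λ^2 - 36.
λ = 6, -6: opposite signs.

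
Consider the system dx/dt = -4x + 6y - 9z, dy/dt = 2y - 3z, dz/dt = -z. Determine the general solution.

x(t) = -K_1e^(-t) + K_2e^(-4t) - K_3e^(2t), y(t) = K_1e^(-t) - K_3e^(2t), z(t) = K_1e^(-t)

Coefficient matrix A = [[-4, 6, -9], [0, 2, -3], [0, 0, -1]].
det(A - λI) = 0 gives eigenvalues λ = -1, -4, 2.
For λ=-1: eigenvector (-1,1,1).
For λ=-4: eigenvector (1,0,0).
For λ=2: eigenvector (-1,-1,0).
General solution: K_1e^(-t)(-1,1,1) + K_2e^(-4t)(1,0,0) + K_3e^(2t)(-1,-1,0).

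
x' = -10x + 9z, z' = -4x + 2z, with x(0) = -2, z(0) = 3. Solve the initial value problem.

x(t) = 39te^(-4t) - 2e^(-4t), z(t) = 26te^(-4t) + 3e^(-4t)

Coefficient matrix A = [[-10, 9], [-4, 2]].
Characteristic polynomial det(A - λI) = λ^2 + 8λ + 16 = 0.
Single eigenvalue λ = -4 with algebraic multiplicity 2.
Eigenvector v = (3,2); generalized eigenvector w with (A-λI)w=v is (1,1).
General solution: e^(-4t)[c_1·v + c_2·(t·v + w)].
Applying x(0)=-2, z(0)=3 gives c_1=-5, c_2=13.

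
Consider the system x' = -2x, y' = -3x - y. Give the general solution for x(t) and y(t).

x(t) = -K_2e^(-2t), y(t) = -K_1e^(-t) - 3K_2e^(-2t)

Coefficient matrix A = [[-2, 0], [-3, -1]].
Characteristic polynomial det(A - λI) = λ^2 + 3λ + 2 = 0.
Eigenvalues λ = -1, -2.
For λ=-1: (A-λI) row 1 is [-1, 0], so an eigenvector is (0, -1).
For λ=-2: (A-λI) row 2 is [-3, 1], so an eigenvector is (-1, -3).
General solution: K_1e^(-t)(0,-1) + K_2e^(-2t)(-1,-3).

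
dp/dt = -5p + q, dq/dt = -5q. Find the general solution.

p(t) = -C_1e^(-5t) - C_2te^(-5t) - 2C_2e^(-5t), q(t) = -C_2e^(-5t)

Coefficient matrix A = [[-5, 1], [0, -5]].
Characteristic polynomial det(A - λI) = λ^2 + 10λ + 25 = 0.
Single eigenvalue λ = -5 with algebraic multiplicity 2.
Eigenvector v = (-1,0); generalized eigenvector w with (A-λI)w=v is (-2,-1).
General solution: e^(-5t)[C_1·v + C_2·(t·v + w)].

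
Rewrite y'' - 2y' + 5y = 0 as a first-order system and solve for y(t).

Let x_1 = y, x_2 = y'. Then x_1' = x_2 and x_2' = -5x_1 + 2x_2.
A = [[0,1],[-5,2]]; det(A-λI) = λ^2 - 2λ + 5.
Eigenvalues λ = 1 ± 2i.

y(t) = K_1e^(t)cos(2t) + K_2e^(t)sin(2t)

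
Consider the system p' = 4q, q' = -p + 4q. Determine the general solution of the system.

p(t) = 2C_1e^(2t) + 2C_2te^(2t) - C_2e^(2t), q(t) = C_1e^(2t) + C_2te^(2t)

Coefficient matrix A = [[0, 4], [-1, 4]].
Characteristic polynomial det(A - λI) = λ^2 - 4λ + 4 = 0.
Single eigenvalue λ = 2 with algebraic multiplicity 2.
Eigenvector v = (2,1); generalized eigenvector w with (A-λI)w=v is (-1,0).
General solution: e^(2t)[C_1·v + C_2·(t·v + w)].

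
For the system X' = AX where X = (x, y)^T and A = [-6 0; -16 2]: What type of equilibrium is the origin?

A = [[-6,0],[-16,2]]; det(A-λI) = λ^2 + 4λ - 12.
λ = -6, 2: opposite signs.

saddle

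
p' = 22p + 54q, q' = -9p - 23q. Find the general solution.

Coefficient matrix A = [[22, 54], [-9, -23]].
Characteristic polynomial det(A - λI) = λ^2 + λ - 20 = 0.
Eigenvalues λ = -5, 4.
For λ=-5: (A-λI) row 1 is [27, 54], so an eigenvector is (2, -1).
For λ=4: (A-λI) row 1 is [18, 54], so an eigenvector is (-3, 1).
General solution: K_1e^(-5t)(2,-1) + K_2e^(4t)(-3,1).

p(t) = 2K_1e^(-5t) - 3K_2e^(4t), q(t) = -K_1e^(-5t) + K_2e^(4t)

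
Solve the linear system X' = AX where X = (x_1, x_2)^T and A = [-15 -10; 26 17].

x_1(t) = 2K_1e^(t)sin(2t) + K_1e^(t)cos(2t) + K_2e^(t)sin(2t) - 2K_2e^(t)cos(2t), x_2(t) = -3K_1e^(t)sin(2t) - 2K_1e^(t)cos(2t) - 2K_2e^(t)sin(2t) + 3K_2e^(t)cos(2t)

Coefficient matrix A = [[-15, -10], [26, 17]].
Characteristic polynomial det(A - λI) = λ^2 - 2λ + 5 = 0.
Eigenvalues λ = 1 ± 2i (complex conjugate pair).
For λ=1+2i: an eigenvector is (1,-2) - i(2,-3) = (1 - 2i, -2 + 3i).
A real fundamental pair from Re and Im of e^((1+2i)t)v: X_1 = e^(t)(cos(2t)·(1,-2) + sin(2t)·(2,-3)), X_2 = e^(t)(sin(2t)·(1,-2) - cos(2t)·(2,-3)).
General solution: K_1X_1 + K_2X_2.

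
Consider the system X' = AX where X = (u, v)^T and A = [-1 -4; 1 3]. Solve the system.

u(t) = -2c_1e^(t) - 2c_2te^(t) - 3c_2e^(t), v(t) = c_1e^(t) + c_2te^(t) + 2c_2e^(t)

Coefficient matrix A = [[-1, -4], [1, 3]].
Characteristic polynomial det(A - λI) = λ^2 - 2λ + 1 = 0.
Single eigenvalue λ = 1 with algebraic multiplicity 2.
Eigenvector v = (-2,1); generalized eigenvector w with (A-λI)w=v is (-3,2).
General solution: e^(t)[c_1·v + c_2·(t·v + w)].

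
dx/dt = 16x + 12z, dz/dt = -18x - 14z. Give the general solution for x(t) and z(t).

x(t) = 2C_1e^(-2t) + C_2e^(4t), z(t) = -3C_1e^(-2t) - C_2e^(4t)

Coefficient matrix A = [[16, 12], [-18, -14]].
Characteristic polynomial det(A - λI) = λ^2 - 2λ - 8 = 0.
Eigenvalues λ = -2, 4.
For λ=-2: (A-λI) row 1 is [18, 12], so an eigenvector is (2, -3).
For λ=4: (A-λI) row 1 is [12, 12], so an eigenvector is (1, -1).
General solution: C_1e^(-2t)(2,-3) + C_2e^(4t)(1,-1).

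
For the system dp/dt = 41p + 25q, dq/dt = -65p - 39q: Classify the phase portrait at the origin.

A = [[41,25],[-65,-39]]; det(A-λI) = λ^2 - 2λ + 26.
λ = 1 ± 5i: positive real part.

unstable spiral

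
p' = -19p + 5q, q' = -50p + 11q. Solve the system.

p(t) = -K_1e^(-4t)sin(5t) + K_2e^(-4t)cos(5t), q(t) = -3K_1e^(-4t)sin(5t) - K_1e^(-4t)cos(5t) - K_2e^(-4t)sin(5t) + 3K_2e^(-4t)cos(5t)

Coefficient matrix A = [[-19, 5], [-50, 11]].
Characteristic polynomial det(A - λI) = λ^2 + 8λ + 41 = 0.
Eigenvalues λ = -4 ± 5i (complex conjugate pair).
For λ=-4+5i: an eigenvector is (0,-1) - i(-1,-3) = (0 + i, -1 + 3i).
A real fundamental pair from Re and Im of e^((-4+5i)t)v: X_1 = e^(-4t)(cos(5t)·(0,-1) + sin(5t)·(-1,-3)), X_2 = e^(-4t)(sin(5t)·(0,-1) - cos(5t)·(-1,-3)).
General solution: K_1X_1 + K_2X_2.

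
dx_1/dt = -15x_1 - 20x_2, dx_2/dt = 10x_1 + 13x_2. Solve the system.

x_1(t) = K_1e^(-t)sin(2t) - 3K_1e^(-t)cos(2t) - 3K_2e^(-t)sin(2t) - K_2e^(-t)cos(2t), x_2(t) = -K_1e^(-t)sin(2t) + 2K_1e^(-t)cos(2t) + 2K_2e^(-t)sin(2t) + K_2e^(-t)cos(2t)

Coefficient matrix A = [[-15, -20], [10, 13]].
Characteristic polynomial det(A - λI) = λ^2 + 2λ + 5 = 0.
Eigenvalues λ = -1 ± 2i (complex conjugate pair).
For λ=-1+2i: an eigenvector is (-3,2) - i(1,-1) = (-3 - i, 2 + i).
A real fundamental pair from Re and Im of e^((-1+2i)t)v: X_1 = e^(-t)(cos(2t)·(-3,2) + sin(2t)·(1,-1)), X_2 = e^(-t)(sin(2t)·(-3,2) - cos(2t)·(1,-1)).
General solution: K_1X_1 + K_2X_2.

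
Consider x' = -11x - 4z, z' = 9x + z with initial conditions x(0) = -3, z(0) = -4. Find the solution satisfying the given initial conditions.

x(t) = 34te^(-5t) - 3e^(-5t), z(t) = -51te^(-5t) - 4e^(-5t)

Coefficient matrix A = [[-11, -4], [9, 1]].
Characteristic polynomial det(A - λI) = λ^2 + 10λ + 25 = 0.
Single eigenvalue λ = -5 with algebraic multiplicity 2.
Eigenvector v = (-2,3); generalized eigenvector w with (A-λI)w=v is (1,-1).
General solution: e^(-5t)[C_1·v + C_2·(t·v + w)].
Applying x(0)=-3, z(0)=-4 gives C_1=-7, C_2=-17.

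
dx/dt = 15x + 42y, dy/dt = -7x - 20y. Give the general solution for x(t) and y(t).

x(t) = 3C_1e^(t) - 2C_2e^(-6t), y(t) = -C_1e^(t) + C_2e^(-6t)

Coefficient matrix A = [[15, 42], [-7, -20]].
Characteristic polynomial det(A - λI) = λ^2 + 5λ - 6 = 0.
Eigenvalues λ = 1, -6.
For λ=1: (A-λI) row 1 is [14, 42], so an eigenvector is (3, -1).
For λ=-6: (A-λI) row 1 is [21, 42], so an eigenvector is (-2, 1).
General solution: C_1e^(t)(3,-1) + C_2e^(-6t)(-2,1).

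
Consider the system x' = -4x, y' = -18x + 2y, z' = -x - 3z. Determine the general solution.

Coefficient matrix A = [[-4, 0, 0], [-18, 2, 0], [-1, 0, -3]].
det(A - λI) = 0 gives eigenvalues λ = -4, 2, -3.
For λ=-4: eigenvector (1,3,1).
For λ=2: eigenvector (0,1,0).
For λ=-3: eigenvector (0,0,1).
General solution: c_1e^(-4t)(1,3,1) + c_2e^(2t)(0,1,0) + c_3e^(-3t)(0,0,1).

x(t) = c_1e^(-4t), y(t) = 3c_1e^(-4t) + c_2e^(2t), z(t) = c_1e^(-4t) + c_3e^(-3t)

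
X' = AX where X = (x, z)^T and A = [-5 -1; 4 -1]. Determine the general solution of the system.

Coefficient matrix A = [[-5, -1], [4, -1]].
Characteristic polynomial det(A - λI) = λ^2 + 6λ + 9 = 0.
Single eigenvalue λ = -3 with algebraic multiplicity 2.
Eigenvector v = (-1,2); generalized eigenvector w with (A-λI)w=v is (0,1).
General solution: e^(-3t)[c_1·v + c_2·(t·v + w)].

x(t) = -c_1e^(-3t) - c_2te^(-3t), z(t) = 2c_1e^(-3t) + 2c_2te^(-3t) + c_2e^(-3t)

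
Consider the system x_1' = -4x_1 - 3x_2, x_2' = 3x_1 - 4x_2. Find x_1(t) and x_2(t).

x_1(t) = -c_1e^(-4t)sin(3t) + c_2e^(-4t)cos(3t), x_2(t) = c_1e^(-4t)cos(3t) + c_2e^(-4t)sin(3t)

Coefficient matrix A = [[-4, -3], [3, -4]].
Characteristic polynomial det(A - λI) = λ^2 + 8λ + 25 = 0.
Eigenvalues λ = -4 ± 3i (complex conjugate pair).
For λ=-4+3i: an eigenvector is (0,1) - i(-1,0) = (0 + i, 1).
A real fundamental pair from Re and Im of e^((-4+3i)t)v: X_1 = e^(-4t)(cos(3t)·(0,1) + sin(3t)·(-1,0)), X_2 = e^(-4t)(sin(3t)·(0,1) - cos(3t)·(-1,0)).
General solution: c_1X_1 + c_2X_2.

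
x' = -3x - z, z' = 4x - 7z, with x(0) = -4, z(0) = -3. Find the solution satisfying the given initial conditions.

x(t) = -5te^(-5t) - 4e^(-5t), z(t) = -10te^(-5t) - 3e^(-5t)

Coefficient matrix A = [[-3, -1], [4, -7]].
Characteristic polynomial det(A - λI) = λ^2 + 10λ + 25 = 0.
Single eigenvalue λ = -5 with algebraic multiplicity 2.
Eigenvector v = (1,2); generalized eigenvector w with (A-λI)w=v is (1,1).
General solution: e^(-5t)[c_1·v + c_2·(t·v + w)].
Applying x(0)=-4, z(0)=-3 gives c_1=1, c_2=-5.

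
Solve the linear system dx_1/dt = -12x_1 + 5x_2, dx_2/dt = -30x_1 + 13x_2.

Coefficient matrix A = [[-12, 5], [-30, 13]].
Characteristic polynomial det(A - λI) = λ^2 - λ - 6 = 0.
Eigenvalues λ = -2, 3.
For λ=-2: (A-λI) row 1 is [-10, 5], so an eigenvector is (-1, -2).
For λ=3: (A-λI) row 1 is [-15, 5], so an eigenvector is (1, 3).
General solution: K_1e^(-2t)(-1,-2) + K_2e^(3t)(1,3).

x_1(t) = -K_1e^(-2t) + K_2e^(3t), x_2(t) = -2K_1e^(-2t) + 3K_2e^(3t)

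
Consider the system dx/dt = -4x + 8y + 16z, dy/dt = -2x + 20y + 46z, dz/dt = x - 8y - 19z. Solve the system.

Coefficient matrix A = [[-4, 8, 16], [-2, 20, 46], [1, -8, -19]].
det(A - λI) = 0 gives eigenvalues λ = -3, 4, -4.
For λ=-3: eigenvector (0,-2,1).
For λ=4: eigenvector (1,3,-1).
For λ=-4: eigenvector (-1,-2,1).
General solution: c_1e^(-3t)(0,-2,1) + c_2e^(4t)(1,3,-1) + c_3e^(-4t)(-1,-2,1).

x(t) = c_2e^(4t) - c_3e^(-4t), y(t) = -2c_1e^(-3t) + 3c_2e^(4t) - 2c_3e^(-4t), z(t) = c_1e^(-3t) - c_2e^(4t) + c_3e^(-4t)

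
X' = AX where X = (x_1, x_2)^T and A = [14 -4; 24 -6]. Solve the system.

x_1(t) = -c_1e^(2t) - c_2e^(6t), x_2(t) = -3c_1e^(2t) - 2c_2e^(6t)

Coefficient matrix A = [[14, -4], [24, -6]].
Characteristic polynomial det(A - λI) = λ^2 - 8λ + 12 = 0.
Eigenvalues λ = 2, 6.
For λ=2: (A-λI) row 1 is [12, -4], so an eigenvector is (-1, -3).
For λ=6: (A-λI) row 1 is [8, -4], so an eigenvector is (-1, -2).
General solution: c_1e^(2t)(-1,-3) + c_2e^(6t)(-1,-2).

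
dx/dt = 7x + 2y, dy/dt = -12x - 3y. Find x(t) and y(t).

x(t) = c_1e^(t) + c_2e^(3t), y(t) = -3c_1e^(t) - 2c_2e^(3t)

Coefficient matrix A = [[7, 2], [-12, -3]].
Characteristic polynomial det(A - λI) = λ^2 - 4λ + 3 = 0.
Eigenvalues λ = 1, 3.
For λ=1: (A-λI) row 1 is [6, 2], so an eigenvector is (1, -3).
For λ=3: (A-λI) row 1 is [4, 2], so an eigenvector is (1, -2).
General solution: c_1e^(t)(1,-3) + c_2e^(3t)(1,-2).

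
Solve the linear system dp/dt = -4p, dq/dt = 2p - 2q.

p(t) = C_2e^(-4t), q(t) = -C_1e^(-2t) - C_2e^(-4t)

Coefficient matrix A = [[-4, 0], [2, -2]].
Characteristic polynomial det(A - λI) = λ^2 + 6λ + 8 = 0.
Eigenvalues λ = -2, -4.
For λ=-2: (A-λI) row 1 is [-2, 0], so an eigenvector is (0, -1).
For λ=-4: (A-λI) row 2 is [2, 2], so an eigenvector is (1, -1).
General solution: C_1e^(-2t)(0,-1) + C_2e^(-4t)(1,-1).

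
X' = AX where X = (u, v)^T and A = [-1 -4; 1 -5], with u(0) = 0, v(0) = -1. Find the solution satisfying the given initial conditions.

Coefficient matrix A = [[-1, -4], [1, -5]].
Characteristic polynomial det(A - λI) = λ^2 + 6λ + 9 = 0.
Single eigenvalue λ = -3 with algebraic multiplicity 2.
Eigenvector v = (2,1); generalized eigenvector w with (A-λI)w=v is (-1,-1).
General solution: e^(-3t)[C_1·v + C_2·(t·v + w)].
Applying u(0)=0, v(0)=-1 gives C_1=1, C_2=2.

u(t) = 4te^(-3t), v(t) = 2te^(-3t) - e^(-3t)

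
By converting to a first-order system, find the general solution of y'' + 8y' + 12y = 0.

y(t) = c_1e^(-6t) + c_2e^(-2t)

Let x_1 = y, x_2 = y'. Then x_1' = x_2 and x_2' = -12x_1 - 8x_2.
A = [[0,1],[-12,-8]]; det(A-λI) = λ^2 + 8λ + 12.
Eigenvalues λ = -6, -2 with eigenvectors (1,-6), (1,-2).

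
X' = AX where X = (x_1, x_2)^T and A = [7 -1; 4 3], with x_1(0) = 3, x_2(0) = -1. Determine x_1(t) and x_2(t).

Coefficient matrix A = [[7, -1], [4, 3]].
Characteristic polynomial det(A - λI) = λ^2 - 10λ + 25 = 0.
Single eigenvalue λ = 5 with algebraic multiplicity 2.
Eigenvector v = (-1,-2); generalized eigenvector w with (A-λI)w=v is (1,3).
General solution: e^(5t)[C_1·v + C_2·(t·v + w)].
Applying x_1(0)=3, x_2(0)=-1 gives C_1=-10, C_2=-7.

x_1(t) = 7te^(5t) + 3e^(5t), x_2(t) = 14te^(5t) - e^(5t)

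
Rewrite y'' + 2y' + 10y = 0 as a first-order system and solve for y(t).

Let x_1 = y, x_2 = y'. Then x_1' = x_2 and x_2' = -10x_1 - 2x_2.
A = [[0,1],[-10,-2]]; det(A-λI) = λ^2 + 2λ + 10.
Eigenvalues λ = -1 ± 3i.

y(t) = c_1e^(-t)cos(3t) + c_2e^(-t)sin(3t)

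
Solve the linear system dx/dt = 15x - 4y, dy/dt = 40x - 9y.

x(t) = -c_1e^(3t)cos(4t) - c_2e^(3t)sin(4t), y(t) = -c_1e^(3t)sin(4t) - 3c_1e^(3t)cos(4t) - 3c_2e^(3t)sin(4t) + c_2e^(3t)cos(4t)

Coefficient matrix A = [[15, -4], [40, -9]].
Characteristic polynomial det(A - λI) = λ^2 - 6λ + 25 = 0.
Eigenvalues λ = 3 ± 4i (complex conjugate pair).
For λ=3+4i: an eigenvector is (-1,-3) - i(0,-1) = (-1, -3 + i).
A real fundamental pair from Re and Im of e^((3+4i)t)v: X_1 = e^(3t)(cos(4t)·(-1,-3) + sin(4t)·(0,-1)), X_2 = e^(3t)(sin(4t)·(-1,-3) - cos(4t)·(0,-1)).
General solution: c_1X_1 + c_2X_2.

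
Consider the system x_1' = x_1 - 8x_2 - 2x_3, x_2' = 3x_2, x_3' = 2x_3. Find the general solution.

Coefficient matrix A = [[1, -8, -2], [0, 3, 0], [0, 0, 2]].
det(A - λI) = 0 gives eigenvalues λ = 2, 3, 1.
For λ=2: eigenvector (-2,0,1).
For λ=3: eigenvector (-4,1,0).
For λ=1: eigenvector (1,0,0).
General solution: c_1e^(2t)(-2,0,1) + c_2e^(3t)(-4,1,0) + c_3e^(t)(1,0,0).

x_1(t) = -2c_1e^(2t) - 4c_2e^(3t) + c_3e^(t), x_2(t) = c_2e^(3t), x_3(t) = c_1e^(2t)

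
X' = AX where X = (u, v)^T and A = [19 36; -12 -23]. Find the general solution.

u(t) = 3K_1e^(-5t) - 2K_2e^(t), v(t) = -2K_1e^(-5t) + K_2e^(t)

Coefficient matrix A = [[19, 36], [-12, -23]].
Characteristic polynomial det(A - λI) = λ^2 + 4λ - 5 = 0.
Eigenvalues λ = -5, 1.
For λ=-5: (A-λI) row 1 is [24, 36], so an eigenvector is (3, -2).
For λ=1: (A-λI) row 1 is [18, 36], so an eigenvector is (-2, 1).
General solution: K_1e^(-5t)(3,-2) + K_2e^(t)(-2,1).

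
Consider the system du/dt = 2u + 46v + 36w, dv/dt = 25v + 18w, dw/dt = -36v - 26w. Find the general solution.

u(t) = 4c_1e^(-2t) - 6c_2e^(t) + c_3e^(2t), v(t) = 2c_1e^(-2t) - 3c_2e^(t), w(t) = -3c_1e^(-2t) + 4c_2e^(t)

Coefficient matrix A = [[2, 46, 36], [0, 25, 18], [0, -36, -26]].
det(A - λI) = 0 gives eigenvalues λ = -2, 1, 2.
For λ=-2: eigenvector (4,2,-3).
For λ=1: eigenvector (-6,-3,4).
For λ=2: eigenvector (1,0,0).
General solution: c_1e^(-2t)(4,2,-3) + c_2e^(t)(-6,-3,4) + c_3e^(2t)(1,0,0).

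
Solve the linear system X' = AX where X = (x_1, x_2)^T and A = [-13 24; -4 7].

Coefficient matrix A = [[-13, 24], [-4, 7]].
Characteristic polynomial det(A - λI) = λ^2 + 6λ + 5 = 0.
Eigenvalues λ = -5, -1.
For λ=-5: (A-λI) row 1 is [-8, 24], so an eigenvector is (-3, -1).
For λ=-1: (A-λI) row 1 is [-12, 24], so an eigenvector is (2, 1).
General solution: c_1e^(-5t)(-3,-1) + c_2e^(-t)(2,1).

x_1(t) = -3c_1e^(-5t) + 2c_2e^(-t), x_2(t) = -c_1e^(-5t) + c_2e^(-t)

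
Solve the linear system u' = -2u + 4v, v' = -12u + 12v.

u(t) = K_1e^(6t) + 2K_2e^(4t), v(t) = 2K_1e^(6t) + 3K_2e^(4t)

Coefficient matrix A = [[-2, 4], [-12, 12]].
Characteristic polynomial det(A - λI) = λ^2 - 10λ + 24 = 0.
Eigenvalues λ = 6, 4.
For λ=6: (A-λI) row 1 is [-8, 4], so an eigenvector is (1, 2).
For λ=4: (A-λI) row 1 is [-6, 4], so an eigenvector is (2, 3).
General solution: K_1e^(6t)(1,2) + K_2e^(4t)(2,3).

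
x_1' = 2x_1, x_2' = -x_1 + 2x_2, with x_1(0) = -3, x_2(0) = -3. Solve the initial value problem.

x_1(t) = -3e^(2t), x_2(t) = 3te^(2t) - 3e^(2t)

Coefficient matrix A = [[2, 0], [-1, 2]].
Characteristic polynomial det(A - λI) = λ^2 - 4λ + 4 = 0.
Single eigenvalue λ = 2 with algebraic multiplicity 2.
Eigenvector v = (0,-1); generalized eigenvector w with (A-λI)w=v is (1,-3).
General solution: e^(2t)[c_1·v + c_2·(t·v + w)].
Applying x_1(0)=-3, x_2(0)=-3 gives c_1=12, c_2=-3.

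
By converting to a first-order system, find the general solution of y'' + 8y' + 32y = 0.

Let x_1 = y, x_2 = y'. Then x_1' = x_2 and x_2' = -32x_1 - 8x_2.
A = [[0,1],[-32,-8]]; det(A-λI) = λ^2 + 8λ + 32.
Eigenvalues λ = -4 ± 4i.

y(t) = c_1e^(-4t)cos(4t) + c_2e^(-4t)sin(4t)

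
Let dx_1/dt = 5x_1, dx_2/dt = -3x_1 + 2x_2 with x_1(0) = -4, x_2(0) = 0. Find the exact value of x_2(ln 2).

112

A = [[5,0],[-3,2]]; eigenvalues λ = 5, 2.
Eigenvectors: (1,-1) for λ=5, (0,-1) for λ=2.
From the initial condition, c_1 = -4, c_2 = 4.
x_2(ln 2) = (-4)(2^5)(-1) + (4)(2^2)(-1) = 112.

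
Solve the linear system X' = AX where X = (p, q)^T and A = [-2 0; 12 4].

Coefficient matrix A = [[-2, 0], [12, 4]].
Characteristic polynomial det(A - λI) = λ^2 - 2λ - 8 = 0.
Eigenvalues λ = 4, -2.
For λ=4: (A-λI) row 1 is [-6, 0], so an eigenvector is (0, 1).
For λ=-2: (A-λI) row 2 is [12, 6], so an eigenvector is (-1, 2).
General solution: K_1e^(4t)(0,1) + K_2e^(-2t)(-1,2).

p(t) = -K_2e^(-2t), q(t) = K_1e^(4t) + 2K_2e^(-2t)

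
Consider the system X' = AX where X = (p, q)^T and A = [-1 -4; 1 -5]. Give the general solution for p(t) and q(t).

p(t) = 2C_1e^(-3t) + 2C_2te^(-3t) + 3C_2e^(-3t), q(t) = C_1e^(-3t) + C_2te^(-3t) + C_2e^(-3t)

Coefficient matrix A = [[-1, -4], [1, -5]].
Characteristic polynomial det(A - λI) = λ^2 + 6λ + 9 = 0.
Single eigenvalue λ = -3 with algebraic multiplicity 2.
Eigenvector v = (2,1); generalized eigenvector w with (A-λI)w=v is (3,1).
General solution: e^(-3t)[C_1·v + C_2·(t·v + w)].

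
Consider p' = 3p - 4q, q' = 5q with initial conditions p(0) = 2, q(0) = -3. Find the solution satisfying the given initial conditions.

Coefficient matrix A = [[3, -4], [0, 5]].
Characteristic polynomial det(A - λI) = λ^2 - 8λ + 15 = 0.
Eigenvalues λ = 5, 3.
For λ=5: (A-λI) row 1 is [-2, -4], so an eigenvector is (2, -1).
For λ=3: (A-λI) row 1 is [0, -4], so an eigenvector is (-1, 0).
General solution: K_1e^(5t)(2,-1) + K_2e^(3t)(-1,0).
Applying p(0)=2, q(0)=-3 gives K_1=3, K_2=4.

p(t) = 6e^(5t) - 4e^(3t), q(t) = -3e^(5t)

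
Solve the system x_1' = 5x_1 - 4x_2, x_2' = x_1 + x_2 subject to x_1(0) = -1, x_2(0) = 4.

Coefficient matrix A = [[5, -4], [1, 1]].
Characteristic polynomial det(A - λI) = λ^2 - 6λ + 9 = 0.
Single eigenvalue λ = 3 with algebraic multiplicity 2.
Eigenvector v = (-2,-1); generalized eigenvector w with (A-λI)w=v is (-3,-1).
General solution: e^(3t)[C_1·v + C_2·(t·v + w)].
Applying x_1(0)=-1, x_2(0)=4 gives C_1=-13, C_2=9.

x_1(t) = -18te^(3t) - e^(3t), x_2(t) = -9te^(3t) + 4e^(3t)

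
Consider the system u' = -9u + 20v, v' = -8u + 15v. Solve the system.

u(t) = 2C_1e^(3t)sin(4t) + C_1e^(3t)cos(4t) + C_2e^(3t)sin(4t) - 2C_2e^(3t)cos(4t), v(t) = C_1e^(3t)sin(4t) + C_1e^(3t)cos(4t) + C_2e^(3t)sin(4t) - C_2e^(3t)cos(4t)

Coefficient matrix A = [[-9, 20], [-8, 15]].
Characteristic polynomial det(A - λI) = λ^2 - 6λ + 25 = 0.
Eigenvalues λ = 3 ± 4i (complex conjugate pair).
For λ=3+4i: an eigenvector is (1,1) - i(2,1) = (1 - 2i, 1 - i).
A real fundamental pair from Re and Im of e^((3+4i)t)v: X_1 = e^(3t)(cos(4t)·(1,1) + sin(4t)·(2,1)), X_2 = e^(3t)(sin(4t)·(1,1) - cos(4t)·(2,1)).
General solution: C_1X_1 + C_2X_2.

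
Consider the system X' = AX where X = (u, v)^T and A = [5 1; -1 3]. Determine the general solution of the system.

Coefficient matrix A = [[5, 1], [-1, 3]].
Characteristic polynomial det(A - λI) = λ^2 - 8λ + 16 = 0.
Single eigenvalue λ = 4 with algebraic multiplicity 2.
Eigenvector v = (-1,1); generalized eigenvector w with (A-λI)w=v is (-2,1).
General solution: e^(4t)[C_1·v + C_2·(t·v + w)].

u(t) = -C_1e^(4t) - C_2te^(4t) - 2C_2e^(4t), v(t) = C_1e^(4t) + C_2te^(4t) + C_2e^(4t)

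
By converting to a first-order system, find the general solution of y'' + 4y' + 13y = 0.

y(t) = K_1e^(-2t)cos(3t) + K_2e^(-2t)sin(3t)

Let x_1 = y, x_2 = y'. Then x_1' = x_2 and x_2' = -13x_1 - 4x_2.
A = [[0,1],[-13,-4]]; det(A-λI) = λ^2 + 4λ + 13.
Eigenvalues λ = -2 ± 3i.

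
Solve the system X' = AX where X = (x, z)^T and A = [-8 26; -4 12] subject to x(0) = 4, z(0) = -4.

Coefficient matrix A = [[-8, 26], [-4, 12]].
Characteristic polynomial det(A - λI) = λ^2 - 4λ + 8 = 0.
Eigenvalues λ = 2 ± 2i (complex conjugate pair).
For λ=2+2i: an eigenvector is (-3,-1) - i(2,1) = (-3 - 2i, -1 - i).
A real fundamental pair from Re and Im of e^((2+2i)t)v: X_1 = e^(2t)(cos(2t)·(-3,-1) + sin(2t)·(2,1)), X_2 = e^(2t)(sin(2t)·(-3,-1) - cos(2t)·(2,1)).
General solution: K_1X_1 + K_2X_2.
Applying x(0)=4, z(0)=-4 gives K_1=-12, K_2=16.

x(t) = -72e^(2t)sin(2t) + 4e^(2t)cos(2t), z(t) = -28e^(2t)sin(2t) - 4e^(2t)cos(2t)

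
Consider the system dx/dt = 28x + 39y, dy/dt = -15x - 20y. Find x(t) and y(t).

x(t) = -2C_1e^(4t)sin(3t) + 3C_1e^(4t)cos(3t) + 3C_2e^(4t)sin(3t) + 2C_2e^(4t)cos(3t), y(t) = C_1e^(4t)sin(3t) - 2C_1e^(4t)cos(3t) - 2C_2e^(4t)sin(3t) - C_2e^(4t)cos(3t)

Coefficient matrix A = [[28, 39], [-15, -20]].
Characteristic polynomial det(A - λI) = λ^2 - 8λ + 25 = 0.
Eigenvalues λ = 4 ± 3i (complex conjugate pair).
For λ=4+3i: an eigenvector is (3,-2) - i(-2,1) = (3 + 2i, -2 - i).
A real fundamental pair from Re and Im of e^((4+3i)t)v: X_1 = e^(4t)(cos(3t)·(3,-2) + sin(3t)·(-2,1)), X_2 = e^(4t)(sin(3t)·(3,-2) - cos(3t)·(-2,1)).
General solution: C_1X_1 + C_2X_2.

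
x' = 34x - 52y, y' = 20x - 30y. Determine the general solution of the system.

x(t) = -3c_1e^(2t)sin(4t) - 2c_1e^(2t)cos(4t) - 2c_2e^(2t)sin(4t) + 3c_2e^(2t)cos(4t), y(t) = -2c_1e^(2t)sin(4t) - c_1e^(2t)cos(4t) - c_2e^(2t)sin(4t) + 2c_2e^(2t)cos(4t)

Coefficient matrix A = [[34, -52], [20, -30]].
Characteristic polynomial det(A - λI) = λ^2 - 4λ + 20 = 0.
Eigenvalues λ = 2 ± 4i (complex conjugate pair).
For λ=2+4i: an eigenvector is (-2,-1) - i(-3,-2) = (-2 + 3i, -1 + 2i).
A real fundamental pair from Re and Im of e^((2+4i)t)v: X_1 = e^(2t)(cos(4t)·(-2,-1) + sin(4t)·(-3,-2)), X_2 = e^(2t)(sin(4t)·(-2,-1) - cos(4t)·(-3,-2)).
General solution: c_1X_1 + c_2X_2.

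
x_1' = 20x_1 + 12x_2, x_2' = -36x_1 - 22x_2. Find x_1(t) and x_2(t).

Coefficient matrix A = [[20, 12], [-36, -22]].
Characteristic polynomial det(A - λI) = λ^2 + 2λ - 8 = 0.
Eigenvalues λ = 2, -4.
For λ=2: (A-λI) row 1 is [18, 12], so an eigenvector is (2, -3).
For λ=-4: (A-λI) row 1 is [24, 12], so an eigenvector is (1, -2).
General solution: K_1e^(2t)(2,-3) + K_2e^(-4t)(1,-2).

x_1(t) = 2K_1e^(2t) + K_2e^(-4t), x_2(t) = -3K_1e^(2t) - 2K_2e^(-4t)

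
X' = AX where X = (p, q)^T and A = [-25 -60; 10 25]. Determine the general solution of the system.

Coefficient matrix A = [[-25, -60], [10, 25]].
Characteristic polynomial det(A - λI) = λ^2 - 25 = 0.
Eigenvalues λ = 5, -5.
For λ=5: (A-λI) row 1 is [-30, -60], so an eigenvector is (2, -1).
For λ=-5: (A-λI) row 1 is [-20, -60], so an eigenvector is (3, -1).
General solution: K_1e^(5t)(2,-1) + K_2e^(-5t)(3,-1).

p(t) = 2K_1e^(5t) + 3K_2e^(-5t), q(t) = -K_1e^(5t) - K_2e^(-5t)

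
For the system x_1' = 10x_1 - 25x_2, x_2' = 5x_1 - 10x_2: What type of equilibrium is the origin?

A = [[10,-25],[5,-10]]; det(A-λI) = λ^2 + 25.
λ = 0 ± 5i: zero real part.

center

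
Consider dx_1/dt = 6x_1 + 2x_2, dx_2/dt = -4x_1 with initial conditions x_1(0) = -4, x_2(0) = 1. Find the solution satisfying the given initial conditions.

x_1(t) = -7e^(4t) + 3e^(2t), x_2(t) = 7e^(4t) - 6e^(2t)

Coefficient matrix A = [[6, 2], [-4, 0]].
Characteristic polynomial det(A - λI) = λ^2 - 6λ + 8 = 0.
Eigenvalues λ = 2, 4.
For λ=2: (A-λI) row 1 is [4, 2], so an eigenvector is (-1, 2).
For λ=4: (A-λI) row 1 is [2, 2], so an eigenvector is (-1, 1).
General solution: C_1e^(2t)(-1,2) + C_2e^(4t)(-1,1).
Applying x_1(0)=-4, x_2(0)=1 gives C_1=-3, C_2=7.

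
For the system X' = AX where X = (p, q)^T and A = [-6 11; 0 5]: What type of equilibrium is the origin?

saddle

A = [[-6,11],[0,5]]; det(A-λI) = λ^2 + λ - 30.
λ = -6, 5: opposite signs.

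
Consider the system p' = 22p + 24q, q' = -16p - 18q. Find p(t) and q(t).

Coefficient matrix A = [[22, 24], [-16, -18]].
Characteristic polynomial det(A - λI) = λ^2 - 4λ - 12 = 0.
Eigenvalues λ = -2, 6.
For λ=-2: (A-λI) row 1 is [24, 24], so an eigenvector is (1, -1).
For λ=6: (A-λI) row 1 is [16, 24], so an eigenvector is (-3, 2).
General solution: C_1e^(-2t)(1,-1) + C_2e^(6t)(-3,2).

p(t) = C_1e^(-2t) - 3C_2e^(6t), q(t) = -C_1e^(-2t) + 2C_2e^(6t)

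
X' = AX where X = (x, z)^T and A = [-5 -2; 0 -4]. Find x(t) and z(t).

x(t) = -K_1e^(-5t) - 2K_2e^(-4t), z(t) = K_2e^(-4t)

Coefficient matrix A = [[-5, -2], [0, -4]].
Characteristic polynomial det(A - λI) = λ^2 + 9λ + 20 = 0.
Eigenvalues λ = -5, -4.
For λ=-5: (A-λI) row 1 is [0, -2], so an eigenvector is (-1, 0).
For λ=-4: (A-λI) row 1 is [-1, -2], so an eigenvector is (-2, 1).
General solution: K_1e^(-5t)(-1,0) + K_2e^(-4t)(-2,1).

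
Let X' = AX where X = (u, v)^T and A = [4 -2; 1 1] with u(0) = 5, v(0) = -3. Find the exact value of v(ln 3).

117

A = [[4,-2],[1,1]]; eigenvalues λ = 3, 2.
Eigenvectors: (-2,-1) for λ=3, (1,1) for λ=2.
From the initial condition, c_1 = -8, c_2 = -11.
v(ln 3) = (-8)(3^3)(-1) + (-11)(3^2)(1) = 117.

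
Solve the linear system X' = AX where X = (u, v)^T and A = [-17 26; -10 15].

u(t) = -3c_1e^(-t)sin(2t) + 2c_1e^(-t)cos(2t) + 2c_2e^(-t)sin(2t) + 3c_2e^(-t)cos(2t), v(t) = -2c_1e^(-t)sin(2t) + c_1e^(-t)cos(2t) + c_2e^(-t)sin(2t) + 2c_2e^(-t)cos(2t)

Coefficient matrix A = [[-17, 26], [-10, 15]].
Characteristic polynomial det(A - λI) = λ^2 + 2λ + 5 = 0.
Eigenvalues λ = -1 ± 2i (complex conjugate pair).
For λ=-1+2i: an eigenvector is (2,1) - i(-3,-2) = (2 + 3i, 1 + 2i).
A real fundamental pair from Re and Im of e^((-1+2i)t)v: X_1 = e^(-t)(cos(2t)·(2,1) + sin(2t)·(-3,-2)), X_2 = e^(-t)(sin(2t)·(2,1) - cos(2t)·(-3,-2)).
General solution: c_1X_1 + c_2X_2.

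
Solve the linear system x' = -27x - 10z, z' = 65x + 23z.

Coefficient matrix A = [[-27, -10], [65, 23]].
Characteristic polynomial det(A - λI) = λ^2 + 4λ + 29 = 0.
Eigenvalues λ = -2 ± 5i (complex conjugate pair).
For λ=-2+5i: an eigenvector is (-1,3) - i(-1,2) = (-1 + i, 3 - 2i).
A real fundamental pair from Re and Im of e^((-2+5i)t)v: X_1 = e^(-2t)(cos(5t)·(-1,3) + sin(5t)·(-1,2)), X_2 = e^(-2t)(sin(5t)·(-1,3) - cos(5t)·(-1,2)).
General solution: C_1X_1 + C_2X_2.

x(t) = -C_1e^(-2t)sin(5t) - C_1e^(-2t)cos(5t) - C_2e^(-2t)sin(5t) + C_2e^(-2t)cos(5t), z(t) = 2C_1e^(-2t)sin(5t) + 3C_1e^(-2t)cos(5t) + 3C_2e^(-2t)sin(5t) - 2C_2e^(-2t)cos(5t)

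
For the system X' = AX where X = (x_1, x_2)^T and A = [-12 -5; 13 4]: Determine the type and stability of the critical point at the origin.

stable spiral

A = [[-12,-5],[13,4]]; det(A-λI) = λ^2 + 8λ + 17.
λ = -4 ± i: negative real part.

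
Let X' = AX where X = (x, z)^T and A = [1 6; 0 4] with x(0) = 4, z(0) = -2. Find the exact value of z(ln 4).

A = [[1,6],[0,4]]; eigenvalues λ = 1, 4.
Eigenvectors: (1,0) for λ=1, (-2,-1) for λ=4.
From the initial condition, c_1 = 8, c_2 = 2.
z(ln 4) = (8)(4^1)(0) + (2)(4^4)(-1) = -512.

-512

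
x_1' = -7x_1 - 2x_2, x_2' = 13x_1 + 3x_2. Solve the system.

x_1(t) = -C_1e^(-2t)sin(t) - C_1e^(-2t)cos(t) - C_2e^(-2t)sin(t) + C_2e^(-2t)cos(t), x_2(t) = 2C_1e^(-2t)sin(t) + 3C_1e^(-2t)cos(t) + 3C_2e^(-2t)sin(t) - 2C_2e^(-2t)cos(t)

Coefficient matrix A = [[-7, -2], [13, 3]].
Characteristic polynomial det(A - λI) = λ^2 + 4λ + 5 = 0.
Eigenvalues λ = -2 ± i (complex conjugate pair).
For λ=-2+i: an eigenvector is (-1,3) - i(-1,2) = (-1 + i, 3 - 2i).
A real fundamental pair from Re and Im of e^((-2+i)t)v: X_1 = e^(-2t)(cos(t)·(-1,3) + sin(t)·(-1,2)), X_2 = e^(-2t)(sin(t)·(-1,3) - cos(t)·(-1,2)).
General solution: C_1X_1 + C_2X_2.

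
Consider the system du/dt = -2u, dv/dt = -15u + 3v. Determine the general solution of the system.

u(t) = C_2e^(-2t), v(t) = C_1e^(3t) + 3C_2e^(-2t)

Coefficient matrix A = [[-2, 0], [-15, 3]].
Characteristic polynomial det(A - λI) = λ^2 - λ - 6 = 0.
Eigenvalues λ = 3, -2.
For λ=3: (A-λI) row 1 is [-5, 0], so an eigenvector is (0, 1).
For λ=-2: (A-λI) row 2 is [-15, 5], so an eigenvector is (1, 3).
General solution: C_1e^(3t)(0,1) + C_2e^(-2t)(1,3).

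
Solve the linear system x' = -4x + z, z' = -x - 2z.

Coefficient matrix A = [[-4, 1], [-1, -2]].
Characteristic polynomial det(A - λI) = λ^2 + 6λ + 9 = 0.
Single eigenvalue λ = -3 with algebraic multiplicity 2.
Eigenvector v = (-1,-1); generalized eigenvector w with (A-λI)w=v is (2,1).
General solution: e^(-3t)[c_1·v + c_2·(t·v + w)].

x(t) = -c_1e^(-3t) - c_2te^(-3t) + 2c_2e^(-3t), z(t) = -c_1e^(-3t) - c_2te^(-3t) + c_2e^(-3t)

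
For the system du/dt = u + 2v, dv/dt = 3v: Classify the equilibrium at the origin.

unstable node

A = [[1,2],[0,3]]; det(A-λI) = λ^2 - 4λ + 3.
λ = 3, 1: both positive.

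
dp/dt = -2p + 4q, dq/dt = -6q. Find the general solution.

p(t) = -K_1e^(-6t) - K_2e^(-2t), q(t) = K_1e^(-6t)

Coefficient matrix A = [[-2, 4], [0, -6]].
Characteristic polynomial det(A - λI) = λ^2 + 8λ + 12 = 0.
Eigenvalues λ = -6, -2.
For λ=-6: (A-λI) row 1 is [4, 4], so an eigenvector is (-1, 1).
For λ=-2: (A-λI) row 1 is [0, 4], so an eigenvector is (-1, 0).
General solution: K_1e^(-6t)(-1,1) + K_2e^(-2t)(-1,0).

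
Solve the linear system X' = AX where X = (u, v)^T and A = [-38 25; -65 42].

u(t) = -c_1e^(2t)sin(5t) + 2c_1e^(2t)cos(5t) + 2c_2e^(2t)sin(5t) + c_2e^(2t)cos(5t), v(t) = -2c_1e^(2t)sin(5t) + 3c_1e^(2t)cos(5t) + 3c_2e^(2t)sin(5t) + 2c_2e^(2t)cos(5t)

Coefficient matrix A = [[-38, 25], [-65, 42]].
Characteristic polynomial det(A - λI) = λ^2 - 4λ + 29 = 0.
Eigenvalues λ = 2 ± 5i (complex conjugate pair).
For λ=2+5i: an eigenvector is (2,3) - i(-1,-2) = (2 + i, 3 + 2i).
A real fundamental pair from Re and Im of e^((2+5i)t)v: X_1 = e^(2t)(cos(5t)·(2,3) + sin(5t)·(-1,-2)), X_2 = e^(2t)(sin(5t)·(2,3) - cos(5t)·(-1,-2)).
General solution: c_1X_1 + c_2X_2.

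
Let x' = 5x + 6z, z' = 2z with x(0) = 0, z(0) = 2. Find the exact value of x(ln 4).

A = [[5,6],[0,2]]; eigenvalues λ = 5, 2.
Eigenvectors: (1,0) for λ=5, (2,-1) for λ=2.
From the initial condition, c_1 = 4, c_2 = -2.
x(ln 4) = (4)(4^5)(1) + (-2)(4^2)(2) = 4032.

4032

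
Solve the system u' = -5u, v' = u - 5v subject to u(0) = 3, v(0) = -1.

Coefficient matrix A = [[-5, 0], [1, -5]].
Characteristic polynomial det(A - λI) = λ^2 + 10λ + 25 = 0.
Single eigenvalue λ = -5 with algebraic multiplicity 2.
Eigenvector v = (0,-1); generalized eigenvector w with (A-λI)w=v is (-1,3).
General solution: e^(-5t)[c_1·v + c_2·(t·v + w)].
Applying u(0)=3, v(0)=-1 gives c_1=-8, c_2=-3.

u(t) = 3e^(-5t), v(t) = 3te^(-5t) - e^(-5t)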